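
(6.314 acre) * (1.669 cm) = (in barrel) 2682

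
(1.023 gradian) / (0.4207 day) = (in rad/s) 4.421e-07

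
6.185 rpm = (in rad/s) 0.6477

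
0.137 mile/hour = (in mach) 0.0001799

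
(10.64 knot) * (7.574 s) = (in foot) 136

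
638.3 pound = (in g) 2.895e+05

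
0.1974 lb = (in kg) 0.08954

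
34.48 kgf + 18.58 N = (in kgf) 36.37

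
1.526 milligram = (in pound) 3.364e-06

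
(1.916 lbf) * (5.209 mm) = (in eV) 2.771e+17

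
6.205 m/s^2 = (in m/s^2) 6.205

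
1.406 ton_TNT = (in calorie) 1.406e+09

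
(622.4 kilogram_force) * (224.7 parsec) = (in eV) 2.641e+41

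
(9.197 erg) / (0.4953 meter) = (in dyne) 0.1857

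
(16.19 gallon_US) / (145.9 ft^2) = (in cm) 0.4521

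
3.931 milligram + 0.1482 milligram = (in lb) 8.993e-06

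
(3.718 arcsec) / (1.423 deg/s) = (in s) 0.0007258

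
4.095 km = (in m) 4095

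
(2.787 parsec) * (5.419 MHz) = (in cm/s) 4.66e+25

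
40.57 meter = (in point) 1.15e+05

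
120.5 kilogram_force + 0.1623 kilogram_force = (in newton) 1183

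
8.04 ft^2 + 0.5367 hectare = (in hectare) 0.5368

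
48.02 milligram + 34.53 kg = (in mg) 3.453e+07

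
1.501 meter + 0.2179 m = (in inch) 67.67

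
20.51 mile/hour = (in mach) 0.02693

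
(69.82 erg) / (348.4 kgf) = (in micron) 0.002044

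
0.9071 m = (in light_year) 9.588e-17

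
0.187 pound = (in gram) 84.82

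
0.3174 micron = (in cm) 3.174e-05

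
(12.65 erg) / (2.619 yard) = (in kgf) 5.386e-08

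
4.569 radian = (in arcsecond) 9.424e+05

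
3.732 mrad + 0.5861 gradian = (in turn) 0.002059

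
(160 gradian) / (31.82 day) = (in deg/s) 5.238e-05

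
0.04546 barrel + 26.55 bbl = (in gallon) 1117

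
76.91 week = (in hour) 1.292e+04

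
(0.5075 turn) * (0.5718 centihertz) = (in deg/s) 1.045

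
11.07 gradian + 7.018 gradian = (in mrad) 284.1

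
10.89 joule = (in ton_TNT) 2.603e-09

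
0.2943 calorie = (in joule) 1.231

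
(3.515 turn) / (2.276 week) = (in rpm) 0.0001532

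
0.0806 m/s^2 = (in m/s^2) 0.0806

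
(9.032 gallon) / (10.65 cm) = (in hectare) 3.21e-05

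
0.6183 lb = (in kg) 0.2805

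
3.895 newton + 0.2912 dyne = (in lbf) 0.8756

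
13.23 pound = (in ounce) 211.7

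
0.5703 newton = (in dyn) 5.703e+04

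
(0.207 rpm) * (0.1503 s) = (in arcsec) 672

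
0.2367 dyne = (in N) 2.367e-06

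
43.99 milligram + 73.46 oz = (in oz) 73.46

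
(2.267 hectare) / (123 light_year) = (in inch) 7.67e-13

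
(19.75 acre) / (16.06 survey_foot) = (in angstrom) 1.633e+14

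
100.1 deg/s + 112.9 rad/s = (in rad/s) 114.6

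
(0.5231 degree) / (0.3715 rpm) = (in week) 3.88e-07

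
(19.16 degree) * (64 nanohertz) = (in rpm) 2.044e-07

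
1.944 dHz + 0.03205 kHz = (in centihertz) 3224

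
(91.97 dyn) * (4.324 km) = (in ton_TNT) 9.505e-10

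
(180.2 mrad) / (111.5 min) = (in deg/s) 0.001543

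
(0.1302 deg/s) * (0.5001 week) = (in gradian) 4.376e+04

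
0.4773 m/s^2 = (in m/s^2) 0.4773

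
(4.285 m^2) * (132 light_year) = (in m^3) 5.351e+18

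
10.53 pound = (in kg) 4.776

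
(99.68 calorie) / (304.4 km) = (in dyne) 137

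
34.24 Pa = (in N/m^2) 34.24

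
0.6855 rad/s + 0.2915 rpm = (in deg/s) 41.03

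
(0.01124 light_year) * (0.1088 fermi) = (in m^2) 0.01157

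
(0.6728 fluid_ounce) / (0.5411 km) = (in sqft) 3.958e-07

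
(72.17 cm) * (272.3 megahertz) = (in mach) 5.771e+05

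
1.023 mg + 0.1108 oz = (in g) 3.142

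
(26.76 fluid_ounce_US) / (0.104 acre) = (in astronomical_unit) 1.257e-17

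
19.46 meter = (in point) 5.516e+04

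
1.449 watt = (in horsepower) 0.001943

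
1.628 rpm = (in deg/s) 9.768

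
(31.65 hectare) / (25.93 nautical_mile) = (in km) 0.006591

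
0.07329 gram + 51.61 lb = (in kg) 23.41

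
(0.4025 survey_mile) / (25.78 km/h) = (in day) 0.001047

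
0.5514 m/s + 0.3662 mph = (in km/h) 2.574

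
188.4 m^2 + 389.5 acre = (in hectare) 157.6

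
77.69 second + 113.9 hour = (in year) 0.013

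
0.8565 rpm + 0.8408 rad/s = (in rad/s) 0.9305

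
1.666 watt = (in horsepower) 0.002234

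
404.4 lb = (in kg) 183.4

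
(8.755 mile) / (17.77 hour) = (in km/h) 0.7929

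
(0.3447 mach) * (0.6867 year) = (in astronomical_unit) 0.01699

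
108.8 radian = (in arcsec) 2.244e+07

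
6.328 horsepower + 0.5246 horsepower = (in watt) 5110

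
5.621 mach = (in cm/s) 1.914e+05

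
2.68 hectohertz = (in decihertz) 2680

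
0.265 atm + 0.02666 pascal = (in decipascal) 2.685e+05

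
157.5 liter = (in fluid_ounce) 5326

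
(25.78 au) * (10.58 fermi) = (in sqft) 0.4392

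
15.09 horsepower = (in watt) 1.125e+04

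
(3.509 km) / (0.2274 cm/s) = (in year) 0.04893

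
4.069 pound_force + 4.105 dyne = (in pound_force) 4.069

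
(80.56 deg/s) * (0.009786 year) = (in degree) 2.486e+07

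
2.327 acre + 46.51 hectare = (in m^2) 4.745e+05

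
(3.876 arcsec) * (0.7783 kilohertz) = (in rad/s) 0.01463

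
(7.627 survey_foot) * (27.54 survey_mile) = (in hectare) 10.3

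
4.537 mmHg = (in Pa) 604.9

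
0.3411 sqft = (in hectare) 3.169e-06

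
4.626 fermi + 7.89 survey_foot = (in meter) 2.405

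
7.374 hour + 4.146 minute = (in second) 2.68e+04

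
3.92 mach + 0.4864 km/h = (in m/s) 1335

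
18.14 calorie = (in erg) 7.59e+08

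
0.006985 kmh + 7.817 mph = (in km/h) 12.59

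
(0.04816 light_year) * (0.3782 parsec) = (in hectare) 5.317e+26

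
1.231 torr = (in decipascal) 1641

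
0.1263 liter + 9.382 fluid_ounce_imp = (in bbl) 0.002471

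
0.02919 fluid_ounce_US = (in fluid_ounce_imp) 0.03038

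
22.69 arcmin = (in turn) 0.00105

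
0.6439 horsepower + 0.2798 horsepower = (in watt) 688.8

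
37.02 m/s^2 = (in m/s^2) 37.02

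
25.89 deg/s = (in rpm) 4.315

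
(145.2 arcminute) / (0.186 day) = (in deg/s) 0.0001506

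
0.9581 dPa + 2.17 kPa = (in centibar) 2.17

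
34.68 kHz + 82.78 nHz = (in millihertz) 3.468e+07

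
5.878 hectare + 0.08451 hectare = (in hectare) 5.963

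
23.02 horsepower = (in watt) 1.717e+04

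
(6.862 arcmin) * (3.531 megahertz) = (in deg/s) 4.038e+05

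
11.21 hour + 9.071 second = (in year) 0.00128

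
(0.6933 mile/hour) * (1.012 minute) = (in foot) 61.74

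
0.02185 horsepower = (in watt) 16.29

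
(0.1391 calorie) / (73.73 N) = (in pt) 22.38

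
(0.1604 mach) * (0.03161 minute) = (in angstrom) 1.036e+12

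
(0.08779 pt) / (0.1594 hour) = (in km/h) 1.943e-07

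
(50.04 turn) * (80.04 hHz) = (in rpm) 2.403e+07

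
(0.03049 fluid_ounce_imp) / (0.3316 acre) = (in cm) 6.456e-08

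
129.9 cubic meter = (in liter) 1.299e+05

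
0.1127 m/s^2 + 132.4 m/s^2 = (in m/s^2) 132.5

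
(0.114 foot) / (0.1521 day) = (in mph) 5.915e-06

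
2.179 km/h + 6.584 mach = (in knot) 4359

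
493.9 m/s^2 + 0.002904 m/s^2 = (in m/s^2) 493.9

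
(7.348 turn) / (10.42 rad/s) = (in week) 7.326e-06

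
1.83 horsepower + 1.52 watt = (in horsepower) 1.832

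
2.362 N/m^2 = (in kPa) 0.002362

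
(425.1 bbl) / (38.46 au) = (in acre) 2.903e-15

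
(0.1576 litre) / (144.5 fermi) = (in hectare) 1.091e+05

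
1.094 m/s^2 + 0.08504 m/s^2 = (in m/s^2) 1.179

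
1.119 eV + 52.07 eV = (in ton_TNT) 2.037e-27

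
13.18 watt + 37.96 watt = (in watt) 51.14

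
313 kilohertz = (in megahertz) 0.313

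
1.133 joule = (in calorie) 0.2708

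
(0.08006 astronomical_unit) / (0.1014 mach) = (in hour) 9.636e+04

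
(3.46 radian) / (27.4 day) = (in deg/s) 8.374e-05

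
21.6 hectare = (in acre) 53.37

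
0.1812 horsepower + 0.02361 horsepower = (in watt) 152.7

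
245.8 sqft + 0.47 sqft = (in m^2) 22.88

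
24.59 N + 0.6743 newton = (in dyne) 2.526e+06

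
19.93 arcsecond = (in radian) 9.662e-05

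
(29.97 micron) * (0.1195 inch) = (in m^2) 9.097e-08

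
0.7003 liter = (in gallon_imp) 0.154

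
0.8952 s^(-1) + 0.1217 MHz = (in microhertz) 1.217e+11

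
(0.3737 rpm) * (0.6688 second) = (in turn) 0.004166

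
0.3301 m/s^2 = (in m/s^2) 0.3301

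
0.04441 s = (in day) 5.14e-07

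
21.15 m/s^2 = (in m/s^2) 21.15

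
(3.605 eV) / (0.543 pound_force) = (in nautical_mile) 1.291e-22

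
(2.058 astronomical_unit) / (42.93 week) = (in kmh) 4.269e+04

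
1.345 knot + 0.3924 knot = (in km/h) 3.218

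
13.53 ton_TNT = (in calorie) 1.353e+10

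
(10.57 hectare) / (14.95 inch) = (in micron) 2.784e+11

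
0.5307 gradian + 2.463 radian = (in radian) 2.471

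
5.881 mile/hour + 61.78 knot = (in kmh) 123.9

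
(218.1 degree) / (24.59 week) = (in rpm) 2.444e-06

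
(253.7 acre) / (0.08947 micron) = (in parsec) 0.0003719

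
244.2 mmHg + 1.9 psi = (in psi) 6.622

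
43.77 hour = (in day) 1.824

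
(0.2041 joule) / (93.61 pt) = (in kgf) 0.6302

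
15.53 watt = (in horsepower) 0.02083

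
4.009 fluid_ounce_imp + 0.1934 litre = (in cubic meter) 0.0003073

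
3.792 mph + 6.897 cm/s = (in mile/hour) 3.946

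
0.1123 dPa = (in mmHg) 8.423e-05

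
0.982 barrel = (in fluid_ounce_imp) 5495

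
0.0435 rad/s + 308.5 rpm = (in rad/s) 32.35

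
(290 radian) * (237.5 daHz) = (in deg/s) 3.946e+07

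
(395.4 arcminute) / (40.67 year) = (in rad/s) 8.968e-11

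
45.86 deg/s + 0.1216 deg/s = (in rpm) 7.664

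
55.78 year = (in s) 1.759e+09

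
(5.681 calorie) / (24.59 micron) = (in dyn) 9.666e+10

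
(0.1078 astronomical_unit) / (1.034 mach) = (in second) 4.58e+07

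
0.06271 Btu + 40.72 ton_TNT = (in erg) 1.704e+18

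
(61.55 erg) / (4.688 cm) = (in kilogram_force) 1.339e-05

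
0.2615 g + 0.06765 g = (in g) 0.3291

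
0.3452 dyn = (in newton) 3.452e-06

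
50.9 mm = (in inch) 2.004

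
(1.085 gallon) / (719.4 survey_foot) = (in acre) 4.628e-09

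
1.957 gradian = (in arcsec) 6341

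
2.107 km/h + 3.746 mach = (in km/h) 4594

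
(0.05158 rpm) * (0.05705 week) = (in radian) 186.4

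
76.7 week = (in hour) 1.289e+04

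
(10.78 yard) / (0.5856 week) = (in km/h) 0.0001002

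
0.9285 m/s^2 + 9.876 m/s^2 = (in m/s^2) 10.8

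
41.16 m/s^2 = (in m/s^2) 41.16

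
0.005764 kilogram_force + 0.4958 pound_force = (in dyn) 2.262e+05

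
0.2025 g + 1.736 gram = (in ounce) 0.06838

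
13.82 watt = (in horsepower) 0.01853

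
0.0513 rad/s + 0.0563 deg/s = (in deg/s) 2.996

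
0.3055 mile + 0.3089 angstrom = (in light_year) 5.197e-14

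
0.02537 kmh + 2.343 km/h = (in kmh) 2.368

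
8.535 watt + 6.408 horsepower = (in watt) 4787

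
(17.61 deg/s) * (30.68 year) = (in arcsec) 6.134e+13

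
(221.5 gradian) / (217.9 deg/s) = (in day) 1.059e-05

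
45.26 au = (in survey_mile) 4.207e+09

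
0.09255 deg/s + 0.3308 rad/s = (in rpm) 3.174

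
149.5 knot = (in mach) 0.2259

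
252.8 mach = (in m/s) 8.608e+04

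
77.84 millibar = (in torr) 58.38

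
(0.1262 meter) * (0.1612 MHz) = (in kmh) 7.324e+04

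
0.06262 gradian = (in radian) 0.0009836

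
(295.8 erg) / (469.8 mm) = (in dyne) 6.296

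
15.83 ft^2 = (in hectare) 0.0001471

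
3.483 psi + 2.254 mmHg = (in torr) 182.4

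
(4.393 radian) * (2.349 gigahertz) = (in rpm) 9.854e+10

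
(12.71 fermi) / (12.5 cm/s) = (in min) 1.695e-15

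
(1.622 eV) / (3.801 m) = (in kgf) 6.972e-21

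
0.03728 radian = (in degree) 2.136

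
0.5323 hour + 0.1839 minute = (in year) 6.111e-05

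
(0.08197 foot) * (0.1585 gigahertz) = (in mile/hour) 8.858e+06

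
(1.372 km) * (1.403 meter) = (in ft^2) 2.072e+04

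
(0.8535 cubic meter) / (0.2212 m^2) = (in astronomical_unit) 2.579e-11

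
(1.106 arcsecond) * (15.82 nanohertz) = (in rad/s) 8.483e-14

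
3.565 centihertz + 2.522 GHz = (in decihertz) 2.522e+10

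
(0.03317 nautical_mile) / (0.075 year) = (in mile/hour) 5.81e-05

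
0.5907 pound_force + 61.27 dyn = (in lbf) 0.5908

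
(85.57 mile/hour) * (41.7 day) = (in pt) 3.907e+11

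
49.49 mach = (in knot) 3.276e+04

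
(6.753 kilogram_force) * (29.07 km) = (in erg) 1.925e+13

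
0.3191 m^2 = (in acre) 7.885e-05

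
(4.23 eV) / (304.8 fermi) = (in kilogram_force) 2.267e-07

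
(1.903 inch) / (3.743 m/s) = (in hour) 3.587e-06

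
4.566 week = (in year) 0.08757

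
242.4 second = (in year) 7.686e-06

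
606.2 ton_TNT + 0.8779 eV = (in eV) 1.583e+31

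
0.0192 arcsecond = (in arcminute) 0.00032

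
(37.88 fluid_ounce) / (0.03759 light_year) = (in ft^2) 3.391e-17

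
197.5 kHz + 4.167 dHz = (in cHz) 1.975e+07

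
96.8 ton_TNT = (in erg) 4.05e+18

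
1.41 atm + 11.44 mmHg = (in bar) 1.444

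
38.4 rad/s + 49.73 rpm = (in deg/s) 2499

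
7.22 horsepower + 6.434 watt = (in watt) 5390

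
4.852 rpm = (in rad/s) 0.5081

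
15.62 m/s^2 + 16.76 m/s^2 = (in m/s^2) 32.38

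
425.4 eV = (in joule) 6.816e-17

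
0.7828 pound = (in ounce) 12.52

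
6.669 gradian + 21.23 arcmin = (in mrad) 110.9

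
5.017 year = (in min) 2.637e+06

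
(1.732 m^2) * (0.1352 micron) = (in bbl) 1.473e-06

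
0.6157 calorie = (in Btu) 0.002442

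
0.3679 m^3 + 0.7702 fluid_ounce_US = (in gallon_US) 97.19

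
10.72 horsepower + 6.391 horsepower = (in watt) 1.276e+04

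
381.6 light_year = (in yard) 3.948e+18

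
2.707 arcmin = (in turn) 0.0001253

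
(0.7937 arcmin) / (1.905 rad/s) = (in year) 3.843e-12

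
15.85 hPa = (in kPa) 1.585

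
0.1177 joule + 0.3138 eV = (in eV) 7.346e+17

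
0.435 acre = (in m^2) 1760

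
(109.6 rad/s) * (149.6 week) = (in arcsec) 2.045e+15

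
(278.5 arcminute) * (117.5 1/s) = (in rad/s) 9.519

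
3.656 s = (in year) 1.159e-07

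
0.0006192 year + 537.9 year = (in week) 2.805e+04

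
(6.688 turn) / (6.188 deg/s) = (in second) 389.1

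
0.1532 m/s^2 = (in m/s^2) 0.1532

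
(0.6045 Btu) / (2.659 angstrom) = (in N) 2.399e+12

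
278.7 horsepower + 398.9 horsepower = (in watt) 5.053e+05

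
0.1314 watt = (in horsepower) 0.0001762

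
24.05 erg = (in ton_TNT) 5.748e-16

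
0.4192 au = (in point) 1.778e+14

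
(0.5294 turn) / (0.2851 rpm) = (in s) 111.4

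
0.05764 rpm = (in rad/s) 0.006036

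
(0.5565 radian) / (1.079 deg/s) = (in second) 29.55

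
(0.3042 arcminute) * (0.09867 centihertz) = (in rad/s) 8.731e-08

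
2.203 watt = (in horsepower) 0.002954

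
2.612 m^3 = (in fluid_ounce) 8.832e+04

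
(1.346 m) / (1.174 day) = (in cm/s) 0.001327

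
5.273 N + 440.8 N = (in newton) 446.1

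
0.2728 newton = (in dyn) 2.728e+04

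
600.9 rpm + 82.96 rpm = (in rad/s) 71.61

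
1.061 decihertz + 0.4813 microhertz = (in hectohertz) 0.001061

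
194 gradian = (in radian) 3.047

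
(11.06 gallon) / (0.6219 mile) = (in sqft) 0.0004503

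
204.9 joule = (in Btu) 0.1942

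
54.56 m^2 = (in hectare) 0.005456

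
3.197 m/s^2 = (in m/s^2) 3.197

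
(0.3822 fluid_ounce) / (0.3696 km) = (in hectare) 3.058e-12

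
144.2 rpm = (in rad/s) 15.1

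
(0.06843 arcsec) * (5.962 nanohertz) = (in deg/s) 1.133e-13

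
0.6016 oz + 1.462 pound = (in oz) 23.99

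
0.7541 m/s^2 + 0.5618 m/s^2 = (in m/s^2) 1.316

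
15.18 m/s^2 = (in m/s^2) 15.18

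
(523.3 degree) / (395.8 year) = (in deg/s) 4.192e-08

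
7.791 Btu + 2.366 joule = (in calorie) 1965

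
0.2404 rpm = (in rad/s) 0.02517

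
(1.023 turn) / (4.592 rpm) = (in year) 4.239e-07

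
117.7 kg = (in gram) 1.177e+05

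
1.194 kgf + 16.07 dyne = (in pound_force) 2.632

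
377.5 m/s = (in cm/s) 3.775e+04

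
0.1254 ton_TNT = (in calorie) 1.254e+08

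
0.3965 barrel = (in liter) 63.04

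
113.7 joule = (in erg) 1.137e+09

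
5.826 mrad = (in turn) 0.0009272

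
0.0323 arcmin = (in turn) 1.495e-06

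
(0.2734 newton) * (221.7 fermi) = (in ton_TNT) 1.449e-23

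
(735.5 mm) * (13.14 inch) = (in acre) 6.066e-05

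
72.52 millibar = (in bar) 0.07252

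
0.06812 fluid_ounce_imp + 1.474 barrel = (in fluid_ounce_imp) 8248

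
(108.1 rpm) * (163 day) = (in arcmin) 5.481e+11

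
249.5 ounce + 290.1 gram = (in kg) 7.363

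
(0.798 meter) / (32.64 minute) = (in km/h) 0.001467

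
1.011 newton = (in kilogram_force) 0.1031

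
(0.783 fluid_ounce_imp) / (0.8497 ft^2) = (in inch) 0.0111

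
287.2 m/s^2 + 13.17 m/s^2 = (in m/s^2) 300.4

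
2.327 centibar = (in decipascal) 2.327e+04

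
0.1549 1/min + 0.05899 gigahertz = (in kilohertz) 5.899e+04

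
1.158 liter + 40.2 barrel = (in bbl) 40.21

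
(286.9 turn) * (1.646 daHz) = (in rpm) 2.833e+05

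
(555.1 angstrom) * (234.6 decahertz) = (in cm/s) 0.01302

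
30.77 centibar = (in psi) 4.463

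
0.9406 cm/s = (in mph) 0.02104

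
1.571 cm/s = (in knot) 0.03054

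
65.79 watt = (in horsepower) 0.08823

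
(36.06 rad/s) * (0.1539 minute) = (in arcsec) 6.868e+07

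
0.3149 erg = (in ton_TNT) 7.526e-18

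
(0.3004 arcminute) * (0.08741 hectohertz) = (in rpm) 0.007294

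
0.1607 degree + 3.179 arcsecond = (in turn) 0.0004488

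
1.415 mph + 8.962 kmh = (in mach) 0.009169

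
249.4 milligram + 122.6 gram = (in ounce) 4.333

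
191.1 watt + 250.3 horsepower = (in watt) 1.868e+05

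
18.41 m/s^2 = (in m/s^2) 18.41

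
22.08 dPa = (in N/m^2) 2.208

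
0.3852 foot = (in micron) 1.174e+05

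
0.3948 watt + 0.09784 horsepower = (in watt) 73.35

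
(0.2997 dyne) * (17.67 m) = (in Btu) 5.019e-08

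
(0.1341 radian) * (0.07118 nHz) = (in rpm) 9.115e-11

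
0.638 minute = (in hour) 0.01063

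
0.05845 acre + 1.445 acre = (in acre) 1.503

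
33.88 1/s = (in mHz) 3.388e+04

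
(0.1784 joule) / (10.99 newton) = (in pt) 46.01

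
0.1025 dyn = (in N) 1.025e-06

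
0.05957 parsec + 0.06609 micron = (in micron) 1.838e+21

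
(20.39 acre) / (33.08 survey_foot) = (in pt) 2.32e+07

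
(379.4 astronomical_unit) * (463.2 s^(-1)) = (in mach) 7.721e+13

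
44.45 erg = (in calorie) 1.062e-06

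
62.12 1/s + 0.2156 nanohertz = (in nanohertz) 6.212e+10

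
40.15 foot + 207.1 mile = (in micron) 3.333e+11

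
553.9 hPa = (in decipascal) 5.539e+05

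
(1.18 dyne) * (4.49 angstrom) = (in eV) 3.307e+04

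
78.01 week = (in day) 546.1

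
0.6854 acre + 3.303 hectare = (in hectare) 3.58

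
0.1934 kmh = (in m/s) 0.05372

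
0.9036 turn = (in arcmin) 1.952e+04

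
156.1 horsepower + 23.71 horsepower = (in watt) 1.341e+05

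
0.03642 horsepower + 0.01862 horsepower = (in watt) 41.04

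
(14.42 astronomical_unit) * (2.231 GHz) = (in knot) 9.355e+21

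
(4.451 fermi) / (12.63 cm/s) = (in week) 5.827e-20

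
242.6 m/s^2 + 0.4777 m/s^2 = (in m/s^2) 243.1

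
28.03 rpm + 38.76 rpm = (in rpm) 66.79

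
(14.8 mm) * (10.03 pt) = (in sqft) 0.0005637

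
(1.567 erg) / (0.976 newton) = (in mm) 0.0001606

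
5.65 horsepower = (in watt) 4213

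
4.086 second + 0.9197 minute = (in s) 59.27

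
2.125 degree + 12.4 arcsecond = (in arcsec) 7662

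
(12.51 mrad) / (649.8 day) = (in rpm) 2.128e-09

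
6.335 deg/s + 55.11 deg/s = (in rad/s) 1.072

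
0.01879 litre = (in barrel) 0.0001182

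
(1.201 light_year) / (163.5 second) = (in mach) 2.041e+11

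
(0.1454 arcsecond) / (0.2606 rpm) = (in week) 4.271e-11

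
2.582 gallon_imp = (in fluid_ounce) 396.9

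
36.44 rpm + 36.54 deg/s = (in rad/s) 4.454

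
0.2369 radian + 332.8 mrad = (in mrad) 569.7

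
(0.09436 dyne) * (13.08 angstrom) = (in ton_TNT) 2.95e-25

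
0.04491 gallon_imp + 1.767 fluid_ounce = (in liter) 0.2564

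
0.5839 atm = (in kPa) 59.16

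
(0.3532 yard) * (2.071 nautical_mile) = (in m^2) 1239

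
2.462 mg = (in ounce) 8.684e-05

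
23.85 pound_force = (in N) 106.1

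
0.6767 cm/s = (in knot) 0.01315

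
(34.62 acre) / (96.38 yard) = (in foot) 5216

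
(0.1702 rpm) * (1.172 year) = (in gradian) 4.194e+07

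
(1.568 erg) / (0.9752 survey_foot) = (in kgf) 5.379e-08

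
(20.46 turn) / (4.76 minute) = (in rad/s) 0.4501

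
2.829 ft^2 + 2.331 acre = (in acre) 2.331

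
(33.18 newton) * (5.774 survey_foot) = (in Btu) 0.05535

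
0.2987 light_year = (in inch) 1.113e+17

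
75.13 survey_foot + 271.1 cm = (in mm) 2.561e+04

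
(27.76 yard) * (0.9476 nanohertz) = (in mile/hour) 5.381e-08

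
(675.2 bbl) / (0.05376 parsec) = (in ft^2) 6.966e-13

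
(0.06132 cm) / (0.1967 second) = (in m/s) 0.003117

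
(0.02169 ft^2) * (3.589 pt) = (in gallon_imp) 0.0005612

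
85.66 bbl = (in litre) 1.362e+04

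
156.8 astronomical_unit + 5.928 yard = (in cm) 2.346e+15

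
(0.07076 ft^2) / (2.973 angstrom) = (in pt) 6.268e+10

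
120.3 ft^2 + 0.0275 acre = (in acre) 0.03026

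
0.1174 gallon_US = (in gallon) 0.1174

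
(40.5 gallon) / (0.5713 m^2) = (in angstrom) 2.684e+09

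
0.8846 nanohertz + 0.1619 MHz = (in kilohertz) 161.9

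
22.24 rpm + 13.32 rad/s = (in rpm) 149.4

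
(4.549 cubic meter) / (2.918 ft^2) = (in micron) 1.678e+07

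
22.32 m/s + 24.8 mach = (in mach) 24.87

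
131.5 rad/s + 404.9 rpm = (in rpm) 1661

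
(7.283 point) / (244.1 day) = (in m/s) 1.218e-10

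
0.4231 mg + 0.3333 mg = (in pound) 1.668e-06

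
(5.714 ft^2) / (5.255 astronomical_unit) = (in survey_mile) 4.196e-16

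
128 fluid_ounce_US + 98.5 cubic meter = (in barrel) 619.6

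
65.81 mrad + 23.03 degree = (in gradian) 29.78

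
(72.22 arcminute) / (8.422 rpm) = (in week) 3.938e-08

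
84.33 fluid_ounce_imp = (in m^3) 0.002396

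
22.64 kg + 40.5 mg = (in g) 2.264e+04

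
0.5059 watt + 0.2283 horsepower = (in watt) 170.7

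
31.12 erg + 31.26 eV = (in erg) 31.12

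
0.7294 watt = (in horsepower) 0.0009781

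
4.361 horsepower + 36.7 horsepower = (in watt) 3.062e+04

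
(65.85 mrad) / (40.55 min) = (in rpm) 0.0002585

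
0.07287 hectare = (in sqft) 7844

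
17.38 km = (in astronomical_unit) 1.162e-07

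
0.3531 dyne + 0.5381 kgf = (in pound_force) 1.186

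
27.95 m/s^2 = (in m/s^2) 27.95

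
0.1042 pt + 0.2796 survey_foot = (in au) 5.699e-13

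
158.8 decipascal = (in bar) 0.0001588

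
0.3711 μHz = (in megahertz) 3.711e-13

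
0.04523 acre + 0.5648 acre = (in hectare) 0.2469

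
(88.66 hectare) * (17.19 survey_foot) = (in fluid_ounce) 1.571e+11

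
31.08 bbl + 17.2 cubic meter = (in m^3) 22.14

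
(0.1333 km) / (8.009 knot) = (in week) 5.349e-05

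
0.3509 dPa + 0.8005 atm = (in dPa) 8.111e+05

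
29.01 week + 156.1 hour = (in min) 3.018e+05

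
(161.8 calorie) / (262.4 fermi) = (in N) 2.58e+15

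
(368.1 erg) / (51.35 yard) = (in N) 7.84e-07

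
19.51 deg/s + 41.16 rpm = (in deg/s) 266.5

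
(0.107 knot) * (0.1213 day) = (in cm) 5.769e+04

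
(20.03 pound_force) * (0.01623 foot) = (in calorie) 0.1053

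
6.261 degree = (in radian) 0.1093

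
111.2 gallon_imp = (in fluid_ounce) 1.709e+04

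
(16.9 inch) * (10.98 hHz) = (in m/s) 471.3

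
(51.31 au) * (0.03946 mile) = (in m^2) 4.875e+14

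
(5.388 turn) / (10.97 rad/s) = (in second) 3.086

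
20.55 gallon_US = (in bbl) 0.4893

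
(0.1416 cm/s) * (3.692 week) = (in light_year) 3.342e-13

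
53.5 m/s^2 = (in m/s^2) 53.5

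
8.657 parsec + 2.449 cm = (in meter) 2.671e+17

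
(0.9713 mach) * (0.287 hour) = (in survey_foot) 1.121e+06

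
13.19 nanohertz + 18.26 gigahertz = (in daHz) 1.826e+09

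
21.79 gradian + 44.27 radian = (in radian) 44.61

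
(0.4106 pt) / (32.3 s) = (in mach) 1.317e-08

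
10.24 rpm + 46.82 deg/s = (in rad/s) 1.889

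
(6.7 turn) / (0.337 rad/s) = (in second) 124.9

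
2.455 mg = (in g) 0.002455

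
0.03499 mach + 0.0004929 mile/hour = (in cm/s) 1191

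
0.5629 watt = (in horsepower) 0.0007549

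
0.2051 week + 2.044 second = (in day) 1.436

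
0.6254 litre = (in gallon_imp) 0.1376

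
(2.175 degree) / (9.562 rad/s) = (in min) 6.617e-05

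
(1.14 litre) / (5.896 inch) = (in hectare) 7.612e-07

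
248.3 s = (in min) 4.138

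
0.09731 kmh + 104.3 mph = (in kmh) 168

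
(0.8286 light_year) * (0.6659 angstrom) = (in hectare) 52.2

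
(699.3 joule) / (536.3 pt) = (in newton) 3696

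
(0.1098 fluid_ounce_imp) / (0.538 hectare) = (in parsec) 1.879e-26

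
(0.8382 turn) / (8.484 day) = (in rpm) 6.861e-05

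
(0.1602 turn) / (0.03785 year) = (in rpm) 8.053e-06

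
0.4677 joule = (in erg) 4.677e+06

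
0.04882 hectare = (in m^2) 488.2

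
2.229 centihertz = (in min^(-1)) 1.337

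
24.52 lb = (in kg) 11.12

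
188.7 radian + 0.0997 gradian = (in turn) 30.03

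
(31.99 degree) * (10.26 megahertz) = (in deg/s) 3.282e+08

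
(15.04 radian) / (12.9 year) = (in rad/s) 3.697e-08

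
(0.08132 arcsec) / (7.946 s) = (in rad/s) 4.962e-08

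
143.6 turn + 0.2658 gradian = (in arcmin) 3.102e+06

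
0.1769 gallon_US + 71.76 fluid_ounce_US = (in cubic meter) 0.002792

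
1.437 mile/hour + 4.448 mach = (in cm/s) 1.515e+05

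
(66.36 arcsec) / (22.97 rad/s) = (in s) 1.401e-05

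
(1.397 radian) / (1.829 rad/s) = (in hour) 0.0002122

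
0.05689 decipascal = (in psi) 8.251e-07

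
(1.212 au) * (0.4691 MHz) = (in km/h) 3.062e+17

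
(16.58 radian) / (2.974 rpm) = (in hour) 0.01479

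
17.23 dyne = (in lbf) 3.873e-05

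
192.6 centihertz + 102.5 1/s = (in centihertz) 1.044e+04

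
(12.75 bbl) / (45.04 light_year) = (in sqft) 5.121e-17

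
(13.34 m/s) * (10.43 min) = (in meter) 8348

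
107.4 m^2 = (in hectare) 0.01074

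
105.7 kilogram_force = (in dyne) 1.037e+08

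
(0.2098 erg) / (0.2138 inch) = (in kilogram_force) 3.94e-07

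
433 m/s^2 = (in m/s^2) 433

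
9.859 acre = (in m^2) 3.99e+04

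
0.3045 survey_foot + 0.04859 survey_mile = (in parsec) 2.537e-15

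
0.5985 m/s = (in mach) 0.001758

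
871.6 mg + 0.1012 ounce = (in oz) 0.1319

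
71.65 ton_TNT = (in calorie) 7.165e+10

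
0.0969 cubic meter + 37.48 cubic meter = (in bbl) 236.4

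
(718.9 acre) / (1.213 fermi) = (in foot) 7.869e+21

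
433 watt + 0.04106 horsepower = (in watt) 463.6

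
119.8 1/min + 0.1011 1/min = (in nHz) 1.998e+09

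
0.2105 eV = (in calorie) 8.061e-21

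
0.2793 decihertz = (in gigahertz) 2.793e-11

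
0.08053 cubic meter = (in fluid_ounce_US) 2723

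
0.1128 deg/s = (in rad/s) 0.001969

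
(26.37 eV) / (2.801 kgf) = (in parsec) 4.985e-36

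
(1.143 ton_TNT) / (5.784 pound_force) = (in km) 1.859e+05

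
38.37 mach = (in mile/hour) 2.923e+04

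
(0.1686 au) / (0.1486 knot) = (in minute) 5.499e+09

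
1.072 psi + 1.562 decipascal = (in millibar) 73.91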